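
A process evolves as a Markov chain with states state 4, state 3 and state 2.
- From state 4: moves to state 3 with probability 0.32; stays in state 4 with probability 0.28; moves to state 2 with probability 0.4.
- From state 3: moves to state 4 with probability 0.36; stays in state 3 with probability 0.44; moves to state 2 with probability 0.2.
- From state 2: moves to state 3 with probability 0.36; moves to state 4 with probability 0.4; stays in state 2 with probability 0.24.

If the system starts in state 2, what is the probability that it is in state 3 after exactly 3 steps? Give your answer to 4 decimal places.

0.3763

Propagate the distribution vector 3 steps from state 2.
After 0 steps: (0.0000, 0.0000, 1.0000)
After 1 step: (0.4000, 0.3600, 0.2400)
After 2 steps: (0.3376, 0.3728, 0.2896)
After 3 steps: (0.3446, 0.3763, 0.2791)
P(in state 3 after 3 steps) = 0.3763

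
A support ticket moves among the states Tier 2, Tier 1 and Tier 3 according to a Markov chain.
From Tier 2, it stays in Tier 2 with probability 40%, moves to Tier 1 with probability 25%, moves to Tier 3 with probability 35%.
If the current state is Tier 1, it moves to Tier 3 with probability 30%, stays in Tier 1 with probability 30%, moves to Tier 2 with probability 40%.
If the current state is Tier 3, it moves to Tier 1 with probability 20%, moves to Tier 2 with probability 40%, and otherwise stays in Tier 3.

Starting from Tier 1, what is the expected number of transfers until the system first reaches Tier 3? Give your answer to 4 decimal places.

Let t(s) be the expected number of transfers to first reach Tier 3 from state s, with t(Tier 3) = 0. Conditioning on the first transfer:
t(Tier 2) = 1 + 0.4·t(Tier 2) + 0.25·t(Tier 1)
t(Tier 1) = 1 + 0.4·t(Tier 2) + 0.3·t(Tier 1)
Solving: t(Tier 2) = 2.9688, t(Tier 1) = 3.1250.
Expected transfers from Tier 1 to Tier 3: 3.1250.

3.1250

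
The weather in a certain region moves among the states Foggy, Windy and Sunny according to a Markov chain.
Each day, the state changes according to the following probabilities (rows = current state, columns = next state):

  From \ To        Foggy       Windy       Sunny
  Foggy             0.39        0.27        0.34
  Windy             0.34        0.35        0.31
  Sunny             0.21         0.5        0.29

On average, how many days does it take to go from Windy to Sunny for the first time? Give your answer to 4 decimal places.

Let t(s) be the expected number of days to first reach Sunny from state s, with t(Sunny) = 0. Conditioning on the first day:
t(Foggy) = 1 + 0.39·t(Foggy) + 0.27·t(Windy)
t(Windy) = 1 + 0.34·t(Foggy) + 0.35·t(Windy)
Solving: t(Foggy) = 3.0194, t(Windy) = 3.1178.
Expected days from Windy to Sunny: 3.1178.

3.1178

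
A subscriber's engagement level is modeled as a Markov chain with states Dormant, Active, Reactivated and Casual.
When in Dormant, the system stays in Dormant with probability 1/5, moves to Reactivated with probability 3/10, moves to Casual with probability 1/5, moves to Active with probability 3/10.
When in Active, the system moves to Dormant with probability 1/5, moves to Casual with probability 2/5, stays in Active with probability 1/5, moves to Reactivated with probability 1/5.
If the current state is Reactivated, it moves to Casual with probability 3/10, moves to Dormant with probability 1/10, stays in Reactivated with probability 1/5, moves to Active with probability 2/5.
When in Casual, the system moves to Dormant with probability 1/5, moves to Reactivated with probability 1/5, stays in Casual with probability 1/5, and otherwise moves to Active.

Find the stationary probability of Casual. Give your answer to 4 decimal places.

0.2855

Let the stationary distribution be π with π = πP and π_1 + π_2 + π_3 + π_4 = 1.
π_1 = 0.2·π_1 + 0.2·π_2 + 0.1·π_3 + 0.2·π_4
π_2 = 0.3·π_1 + 0.2·π_2 + 0.4·π_3 + 0.4·π_4
π_3 = 0.3·π_1 + 0.2·π_2 + 0.2·π_3 + 0.2·π_4
Solving with the normalization constraint gives π = (0.1782, 0.3185, 0.2178, 0.2855).
So the stationary probability of Casual is 0.2855.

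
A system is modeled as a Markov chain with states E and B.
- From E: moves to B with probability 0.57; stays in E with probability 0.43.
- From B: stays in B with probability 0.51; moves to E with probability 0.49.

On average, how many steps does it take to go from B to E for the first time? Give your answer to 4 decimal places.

Let t(s) be the expected number of steps to first reach E from state s, with t(E) = 0. Conditioning on the first step:
t(B) = 1 + 0.51·t(B)
Solving: t(B) = 2.0408.
Expected steps from B to E: 2.0408.

2.0408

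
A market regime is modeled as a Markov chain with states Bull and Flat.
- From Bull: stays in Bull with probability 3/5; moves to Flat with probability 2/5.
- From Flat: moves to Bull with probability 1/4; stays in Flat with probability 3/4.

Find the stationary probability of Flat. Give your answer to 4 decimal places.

Let the stationary distribution be π with π = πP and π_1 + π_2 = 1.
π_1 = 0.6·π_1 + 0.25·π_2
Solving with the normalization constraint gives π = (0.3846, 0.6154).
So the stationary probability of Flat is 0.6154.

0.6154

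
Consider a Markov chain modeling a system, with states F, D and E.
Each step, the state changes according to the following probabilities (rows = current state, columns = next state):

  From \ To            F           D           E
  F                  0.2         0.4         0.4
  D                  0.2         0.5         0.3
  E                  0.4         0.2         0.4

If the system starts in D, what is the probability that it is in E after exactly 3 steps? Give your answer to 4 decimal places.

0.3610

Propagate the distribution vector 3 steps from D.
After 0 steps: (0.0000, 1.0000, 0.0000)
After 1 step: (0.2000, 0.5000, 0.3000)
After 2 steps: (0.2600, 0.3900, 0.3500)
After 3 steps: (0.2700, 0.3690, 0.3610)
P(in E after 3 steps) = 0.3610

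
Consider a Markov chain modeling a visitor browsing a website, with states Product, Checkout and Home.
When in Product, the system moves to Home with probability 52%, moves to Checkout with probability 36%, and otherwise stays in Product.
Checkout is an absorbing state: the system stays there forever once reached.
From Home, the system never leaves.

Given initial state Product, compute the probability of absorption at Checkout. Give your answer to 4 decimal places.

0.4091

Let h(s) be the probability of absorption at Checkout starting from transient state s. Then h(Checkout) = 1 and h(Home) = 0. By first-step analysis:
h(Product) = 0.12·h(Product) + 0.36·1 + 0.52·0
Solving: h(Product) = 0.4091.
Starting from Product, the probability is 0.4091.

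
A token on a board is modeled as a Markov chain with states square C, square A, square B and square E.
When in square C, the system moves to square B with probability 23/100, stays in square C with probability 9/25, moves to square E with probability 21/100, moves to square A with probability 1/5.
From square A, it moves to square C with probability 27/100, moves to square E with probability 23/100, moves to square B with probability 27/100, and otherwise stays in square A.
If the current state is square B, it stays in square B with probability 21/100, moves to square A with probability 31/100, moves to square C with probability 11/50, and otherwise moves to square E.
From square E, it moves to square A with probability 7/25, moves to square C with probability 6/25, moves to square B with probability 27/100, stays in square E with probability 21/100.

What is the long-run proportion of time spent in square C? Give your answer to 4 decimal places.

Let the stationary distribution be π with π = πP and π_1 + π_2 + π_3 + π_4 = 1.
π_1 = 0.36·π_1 + 0.27·π_2 + 0.22·π_3 + 0.24·π_4
π_2 = 0.2·π_1 + 0.23·π_2 + 0.31·π_3 + 0.28·π_4
π_3 = 0.23·π_1 + 0.27·π_2 + 0.21·π_3 + 0.27·π_4
Solving with the normalization constraint gives π = (0.2758, 0.2526, 0.2443, 0.2273).
So the stationary probability of square C is 0.2758.

0.2758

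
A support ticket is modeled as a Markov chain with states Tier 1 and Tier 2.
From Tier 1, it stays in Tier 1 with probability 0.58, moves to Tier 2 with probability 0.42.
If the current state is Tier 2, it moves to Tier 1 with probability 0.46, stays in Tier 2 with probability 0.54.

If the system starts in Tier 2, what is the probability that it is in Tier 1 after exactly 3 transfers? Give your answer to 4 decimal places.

Propagate the distribution vector 3 transfers from Tier 2.
After 0 transfers: (0.0000, 1.0000)
After 1 transfer: (0.4600, 0.5400)
After 2 transfers: (0.5152, 0.4848)
After 3 transfers: (0.5218, 0.4782)
P(in Tier 1 after 3 transfers) = 0.5218

0.5218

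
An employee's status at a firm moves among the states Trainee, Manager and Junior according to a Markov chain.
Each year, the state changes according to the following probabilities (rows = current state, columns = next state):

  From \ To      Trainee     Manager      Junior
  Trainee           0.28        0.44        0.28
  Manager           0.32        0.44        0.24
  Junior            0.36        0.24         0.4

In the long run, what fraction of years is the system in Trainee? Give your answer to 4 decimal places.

0.3193

Let the stationary distribution be π with π = πP and π_1 + π_2 + π_3 = 1.
π_1 = 0.28·π_1 + 0.32·π_2 + 0.36·π_3
π_2 = 0.44·π_1 + 0.44·π_2 + 0.24·π_3
Solving with the normalization constraint gives π = (0.3193, 0.3798, 0.3009).
So the stationary probability of Trainee is 0.3193.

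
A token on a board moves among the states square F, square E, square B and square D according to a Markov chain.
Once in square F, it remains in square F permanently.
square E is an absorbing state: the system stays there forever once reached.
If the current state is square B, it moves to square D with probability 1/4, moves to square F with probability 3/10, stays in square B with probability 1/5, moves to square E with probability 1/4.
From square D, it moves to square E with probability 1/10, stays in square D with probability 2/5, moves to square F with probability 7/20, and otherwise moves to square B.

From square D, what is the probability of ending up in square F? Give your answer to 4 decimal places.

0.7345

Let h(s) be the probability of absorption at square F starting from transient state s. Then h(square F) = 1 and h(square E) = 0. By first-step analysis:
h(square B) = 0.3·1 + 0.25·0 + 0.2·h(square B) + 0.25·h(square D)
h(square D) = 0.35·1 + 0.1·0 + 0.15·h(square B) + 0.4·h(square D)
Solving: h(square B) = 0.6045, h(square D) = 0.7345.
Starting from square D, the probability is 0.7345.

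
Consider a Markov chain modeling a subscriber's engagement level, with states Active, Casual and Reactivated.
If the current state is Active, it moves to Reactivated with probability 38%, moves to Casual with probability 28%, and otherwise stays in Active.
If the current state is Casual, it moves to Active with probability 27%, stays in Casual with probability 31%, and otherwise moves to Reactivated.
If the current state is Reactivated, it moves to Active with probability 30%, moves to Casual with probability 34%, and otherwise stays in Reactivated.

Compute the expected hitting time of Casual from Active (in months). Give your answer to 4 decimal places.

Let t(s) be the expected number of months to first reach Casual from state s, with t(Casual) = 0. Conditioning on the first month:
t(Active) = 1 + 0.34·t(Active) + 0.38·t(Reactivated)
t(Reactivated) = 1 + 0.3·t(Active) + 0.36·t(Reactivated)
Solving: t(Active) = 3.3074, t(Reactivated) = 3.1128.
Expected months from Active to Casual: 3.3074.

3.3074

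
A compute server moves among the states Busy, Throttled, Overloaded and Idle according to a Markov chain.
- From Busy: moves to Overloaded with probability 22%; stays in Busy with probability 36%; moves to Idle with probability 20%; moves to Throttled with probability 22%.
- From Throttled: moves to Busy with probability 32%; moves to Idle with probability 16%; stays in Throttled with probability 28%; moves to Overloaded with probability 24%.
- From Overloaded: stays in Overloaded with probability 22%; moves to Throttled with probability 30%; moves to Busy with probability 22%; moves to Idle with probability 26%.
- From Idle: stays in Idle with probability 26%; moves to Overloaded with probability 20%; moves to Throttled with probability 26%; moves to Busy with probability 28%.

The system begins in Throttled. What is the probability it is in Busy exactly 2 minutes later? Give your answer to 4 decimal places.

0.3024

Propagate the distribution vector 2 minutes from Throttled.
After 0 minutes: (0.0000, 1.0000, 0.0000, 0.0000)
After 1 minute: (0.3200, 0.2800, 0.2400, 0.1600)
After 2 minutes: (0.3024, 0.2624, 0.2224, 0.2128)
P(in Busy after 2 minutes) = 0.3024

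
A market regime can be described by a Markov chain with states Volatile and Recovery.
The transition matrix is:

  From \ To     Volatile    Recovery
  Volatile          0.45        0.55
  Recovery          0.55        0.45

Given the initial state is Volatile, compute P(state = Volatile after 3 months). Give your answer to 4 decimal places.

Propagate the distribution vector 3 months from Volatile.
After 0 months: (1.0000, 0.0000)
After 1 month: (0.4500, 0.5500)
After 2 months: (0.5050, 0.4950)
After 3 months: (0.4995, 0.5005)
P(in Volatile after 3 months) = 0.4995

0.4995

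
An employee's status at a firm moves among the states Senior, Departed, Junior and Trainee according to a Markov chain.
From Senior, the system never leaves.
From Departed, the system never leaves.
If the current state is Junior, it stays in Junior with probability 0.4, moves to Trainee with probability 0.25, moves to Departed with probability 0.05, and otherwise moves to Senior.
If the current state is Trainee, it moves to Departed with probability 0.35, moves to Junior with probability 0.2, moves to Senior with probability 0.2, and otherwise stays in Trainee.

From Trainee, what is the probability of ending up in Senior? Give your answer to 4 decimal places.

Let h(s) be the probability of absorption at Senior starting from transient state s. Then h(Senior) = 1 and h(Departed) = 0. By first-step analysis:
h(Junior) = 0.3·1 + 0.05·0 + 0.4·h(Junior) + 0.25·h(Trainee)
h(Trainee) = 0.2·1 + 0.35·0 + 0.2·h(Junior) + 0.25·h(Trainee)
Solving: h(Junior) = 0.6875, h(Trainee) = 0.4500.
Starting from Trainee, the probability is 0.4500.

0.4500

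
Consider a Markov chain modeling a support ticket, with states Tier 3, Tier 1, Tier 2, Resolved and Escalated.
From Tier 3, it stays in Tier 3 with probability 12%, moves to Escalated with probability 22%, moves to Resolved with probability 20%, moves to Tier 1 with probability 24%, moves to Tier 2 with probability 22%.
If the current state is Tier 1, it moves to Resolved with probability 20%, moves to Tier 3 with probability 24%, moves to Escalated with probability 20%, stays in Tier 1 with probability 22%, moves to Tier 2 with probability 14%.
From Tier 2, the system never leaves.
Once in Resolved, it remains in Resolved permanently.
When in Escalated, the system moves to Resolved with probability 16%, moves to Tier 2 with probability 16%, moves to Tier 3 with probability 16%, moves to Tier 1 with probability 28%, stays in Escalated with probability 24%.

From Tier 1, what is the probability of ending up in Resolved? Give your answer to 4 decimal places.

Let h(s) be the probability of absorption at Resolved starting from transient state s. Then h(Resolved) = 1 and h(Tier 2) = 0. By first-step analysis:
h(Tier 3) = 0.12·h(Tier 3) + 0.24·h(Tier 1) + 0.22·0 + 0.2·1 + 0.22·h(Escalated)
h(Tier 1) = 0.24·h(Tier 3) + 0.22·h(Tier 1) + 0.14·0 + 0.2·1 + 0.2·h(Escalated)
h(Escalated) = 0.16·h(Tier 3) + 0.28·h(Tier 1) + 0.16·0 + 0.16·1 + 0.24·h(Escalated)
Solving: h(Tier 3) = 0.5052, h(Tier 1) = 0.5445, h(Escalated) = 0.5175.
Starting from Tier 1, the probability is 0.5445.

0.5445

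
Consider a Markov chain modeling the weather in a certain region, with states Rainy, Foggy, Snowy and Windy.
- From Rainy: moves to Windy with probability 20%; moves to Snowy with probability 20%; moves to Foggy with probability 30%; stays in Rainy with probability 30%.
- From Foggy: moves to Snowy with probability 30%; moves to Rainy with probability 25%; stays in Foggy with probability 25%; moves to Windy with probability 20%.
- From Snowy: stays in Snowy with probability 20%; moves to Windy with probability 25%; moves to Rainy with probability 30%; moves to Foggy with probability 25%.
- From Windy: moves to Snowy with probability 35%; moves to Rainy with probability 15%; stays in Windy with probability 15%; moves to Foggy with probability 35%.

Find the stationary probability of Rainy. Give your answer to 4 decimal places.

0.2554

Let the stationary distribution be π with π = πP and π_1 + π_2 + π_3 + π_4 = 1.
π_1 = 0.3·π_1 + 0.25·π_2 + 0.3·π_3 + 0.15·π_4
π_2 = 0.3·π_1 + 0.25·π_2 + 0.25·π_3 + 0.35·π_4
π_3 = 0.2·π_1 + 0.3·π_2 + 0.2·π_3 + 0.35·π_4
Solving with the normalization constraint gives π = (0.2554, 0.2831, 0.2587, 0.2028).
So the stationary probability of Rainy is 0.2554.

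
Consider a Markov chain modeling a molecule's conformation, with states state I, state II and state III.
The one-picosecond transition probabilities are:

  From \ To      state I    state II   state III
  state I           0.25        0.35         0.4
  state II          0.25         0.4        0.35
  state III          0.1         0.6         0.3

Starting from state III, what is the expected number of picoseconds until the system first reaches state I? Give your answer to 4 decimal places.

5.7143

Let t(s) be the expected number of picoseconds to first reach state I from state s, with t(state I) = 0. Conditioning on the first picosecond:
t(state II) = 1 + 0.4·t(state II) + 0.35·t(state III)
t(state III) = 1 + 0.6·t(state II) + 0.3·t(state III)
Solving: t(state II) = 5.0000, t(state III) = 5.7143.
Expected picoseconds from state III to state I: 5.7143.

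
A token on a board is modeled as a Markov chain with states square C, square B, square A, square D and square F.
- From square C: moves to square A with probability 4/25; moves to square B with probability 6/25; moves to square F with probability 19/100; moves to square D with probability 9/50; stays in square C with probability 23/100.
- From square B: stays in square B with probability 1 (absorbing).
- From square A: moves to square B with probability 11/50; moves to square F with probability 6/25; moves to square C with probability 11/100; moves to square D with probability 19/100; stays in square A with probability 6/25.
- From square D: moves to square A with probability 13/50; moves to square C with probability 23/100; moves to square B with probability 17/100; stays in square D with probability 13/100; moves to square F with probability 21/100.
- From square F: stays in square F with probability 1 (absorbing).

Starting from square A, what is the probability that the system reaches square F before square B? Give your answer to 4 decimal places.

Let h(s) be the probability of absorption at square F starting from transient state s. Then h(square F) = 1 and h(square B) = 0. By first-step analysis:
h(square C) = 0.23·h(square C) + 0.24·0 + 0.16·h(square A) + 0.18·h(square D) + 0.19·1
h(square A) = 0.11·h(square C) + 0.22·0 + 0.24·h(square A) + 0.19·h(square D) + 0.24·1
h(square D) = 0.23·h(square C) + 0.17·0 + 0.26·h(square A) + 0.13·h(square D) + 0.21·1
Solving: h(square C) = 0.4755, h(square A) = 0.5149, h(square D) = 0.5210.
Starting from square A, the probability is 0.5149.

0.5149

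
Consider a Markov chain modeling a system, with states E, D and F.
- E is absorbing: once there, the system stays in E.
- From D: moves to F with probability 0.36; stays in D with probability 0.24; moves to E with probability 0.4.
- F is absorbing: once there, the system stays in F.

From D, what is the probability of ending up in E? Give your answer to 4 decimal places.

0.5263

Let h(s) be the probability of absorption at E starting from transient state s. Then h(E) = 1 and h(F) = 0. By first-step analysis:
h(D) = 0.4·1 + 0.24·h(D) + 0.36·0
Solving: h(D) = 0.5263.
Starting from D, the probability is 0.5263.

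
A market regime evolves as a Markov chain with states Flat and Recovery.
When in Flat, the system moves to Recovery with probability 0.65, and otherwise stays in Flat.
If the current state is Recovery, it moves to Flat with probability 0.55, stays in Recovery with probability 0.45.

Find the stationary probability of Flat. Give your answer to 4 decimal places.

0.4583

Let the stationary distribution be π with π = πP and π_1 + π_2 = 1.
π_1 = 0.35·π_1 + 0.55·π_2
Solving with the normalization constraint gives π = (0.4583, 0.5417).
So the stationary probability of Flat is 0.4583.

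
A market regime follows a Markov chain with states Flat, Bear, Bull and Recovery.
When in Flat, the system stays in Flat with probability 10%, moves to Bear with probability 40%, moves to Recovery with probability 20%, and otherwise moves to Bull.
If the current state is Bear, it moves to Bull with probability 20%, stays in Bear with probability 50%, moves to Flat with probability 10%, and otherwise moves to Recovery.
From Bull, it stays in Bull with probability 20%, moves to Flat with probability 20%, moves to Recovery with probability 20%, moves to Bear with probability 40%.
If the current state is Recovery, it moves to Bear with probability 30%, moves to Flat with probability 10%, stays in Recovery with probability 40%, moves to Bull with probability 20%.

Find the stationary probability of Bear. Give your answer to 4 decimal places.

Let the stationary distribution be π with π = πP and π_1 + π_2 + π_3 + π_4 = 1.
π_1 = 0.1·π_1 + 0.1·π_2 + 0.2·π_3 + 0.1·π_4
π_2 = 0.4·π_1 + 0.5·π_2 + 0.4·π_3 + 0.3·π_4
π_3 = 0.3·π_1 + 0.2·π_2 + 0.2·π_3 + 0.2·π_4
Solving with the normalization constraint gives π = (0.1212, 0.4167, 0.2121, 0.2500).
So the stationary probability of Bear is 0.4167.

0.4167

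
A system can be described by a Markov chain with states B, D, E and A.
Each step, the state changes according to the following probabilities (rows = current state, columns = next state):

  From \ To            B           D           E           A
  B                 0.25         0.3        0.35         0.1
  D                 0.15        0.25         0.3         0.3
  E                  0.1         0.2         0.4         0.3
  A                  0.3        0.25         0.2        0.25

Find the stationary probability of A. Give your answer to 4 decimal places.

0.2494

Let the stationary distribution be π with π = πP and π_1 + π_2 + π_3 + π_4 = 1.
π_1 = 0.25·π_1 + 0.15·π_2 + 0.1·π_3 + 0.3·π_4
π_2 = 0.3·π_1 + 0.25·π_2 + 0.2·π_3 + 0.25·π_4
π_3 = 0.35·π_1 + 0.3·π_2 + 0.4·π_3 + 0.2·π_4
Solving with the normalization constraint gives π = (0.1907, 0.2437, 0.3162, 0.2494).
So the stationary probability of A is 0.2494.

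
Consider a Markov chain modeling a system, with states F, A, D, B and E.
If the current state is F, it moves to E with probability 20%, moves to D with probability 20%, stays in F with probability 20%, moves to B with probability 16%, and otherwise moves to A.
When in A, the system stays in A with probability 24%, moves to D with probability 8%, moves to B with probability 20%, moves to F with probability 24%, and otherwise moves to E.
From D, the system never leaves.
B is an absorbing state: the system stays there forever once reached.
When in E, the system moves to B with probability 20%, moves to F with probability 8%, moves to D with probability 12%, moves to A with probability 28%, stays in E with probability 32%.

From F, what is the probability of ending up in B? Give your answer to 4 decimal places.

Let h(s) be the probability of absorption at B starting from transient state s. Then h(B) = 1 and h(D) = 0. By first-step analysis:
h(F) = 0.2·h(F) + 0.24·h(A) + 0.2·0 + 0.16·1 + 0.2·h(E)
h(A) = 0.24·h(F) + 0.24·h(A) + 0.08·0 + 0.2·1 + 0.24·h(E)
h(E) = 0.08·h(F) + 0.28·h(A) + 0.12·0 + 0.2·1 + 0.32·h(E)
Solving: h(F) = 0.5432, h(A) = 0.6296, h(E) = 0.6173.
Starting from F, the probability is 0.5432.

0.5432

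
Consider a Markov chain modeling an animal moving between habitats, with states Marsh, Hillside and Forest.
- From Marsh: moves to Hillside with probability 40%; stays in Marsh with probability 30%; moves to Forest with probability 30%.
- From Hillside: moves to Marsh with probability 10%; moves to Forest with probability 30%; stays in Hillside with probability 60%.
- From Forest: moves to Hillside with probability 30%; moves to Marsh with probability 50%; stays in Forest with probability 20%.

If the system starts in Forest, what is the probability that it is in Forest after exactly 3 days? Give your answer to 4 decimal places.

Propagate the distribution vector 3 days from Forest.
After 0 days: (0.0000, 0.0000, 1.0000)
After 1 day: (0.5000, 0.3000, 0.2000)
After 2 days: (0.2800, 0.4400, 0.2800)
After 3 days: (0.2680, 0.4600, 0.2720)
P(in Forest after 3 days) = 0.2720

0.2720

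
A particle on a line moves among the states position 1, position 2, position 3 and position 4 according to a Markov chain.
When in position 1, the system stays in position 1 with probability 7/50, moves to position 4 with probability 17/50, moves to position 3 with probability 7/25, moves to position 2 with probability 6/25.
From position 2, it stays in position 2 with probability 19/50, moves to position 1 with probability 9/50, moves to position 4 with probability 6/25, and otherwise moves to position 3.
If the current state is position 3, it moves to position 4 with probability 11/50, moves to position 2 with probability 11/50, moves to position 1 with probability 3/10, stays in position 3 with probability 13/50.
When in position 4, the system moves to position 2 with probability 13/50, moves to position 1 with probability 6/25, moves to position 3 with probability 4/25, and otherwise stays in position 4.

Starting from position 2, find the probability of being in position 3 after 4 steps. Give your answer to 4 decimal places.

0.2189

Propagate the distribution vector 4 steps from position 2.
After 0 steps: (0.0000, 1.0000, 0.0000, 0.0000)
After 1 step: (0.1800, 0.3800, 0.2000, 0.2400)
After 2 steps: (0.2112, 0.2940, 0.2168, 0.2780)
After 3 steps: (0.2142, 0.2824, 0.2188, 0.2846)
After 4 steps: (0.2148, 0.2808, 0.2189, 0.2855)
P(in position 3 after 4 steps) = 0.2189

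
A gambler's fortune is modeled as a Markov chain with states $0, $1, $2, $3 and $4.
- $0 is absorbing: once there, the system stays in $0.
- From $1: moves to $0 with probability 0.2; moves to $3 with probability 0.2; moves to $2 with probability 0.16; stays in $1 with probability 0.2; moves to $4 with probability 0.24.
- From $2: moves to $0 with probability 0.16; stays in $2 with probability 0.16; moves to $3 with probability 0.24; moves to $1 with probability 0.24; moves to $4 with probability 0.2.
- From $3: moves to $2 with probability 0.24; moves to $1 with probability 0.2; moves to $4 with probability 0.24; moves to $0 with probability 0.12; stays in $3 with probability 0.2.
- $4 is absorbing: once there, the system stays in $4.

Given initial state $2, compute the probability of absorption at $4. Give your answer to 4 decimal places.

0.5765

Let h(s) be the probability of absorption at $4 starting from transient state s. Then h($4) = 1 and h($0) = 0. By first-step analysis:
h($1) = 0.2·0 + 0.2·h($1) + 0.16·h($2) + 0.2·h($3) + 0.24·1
h($2) = 0.16·0 + 0.24·h($1) + 0.16·h($2) + 0.24·h($3) + 0.2·1
h($3) = 0.12·0 + 0.2·h($1) + 0.24·h($2) + 0.2·h($3) + 0.24·1
Solving: h($1) = 0.5691, h($2) = 0.5765, h($3) = 0.6152.
Starting from $2, the probability is 0.5765.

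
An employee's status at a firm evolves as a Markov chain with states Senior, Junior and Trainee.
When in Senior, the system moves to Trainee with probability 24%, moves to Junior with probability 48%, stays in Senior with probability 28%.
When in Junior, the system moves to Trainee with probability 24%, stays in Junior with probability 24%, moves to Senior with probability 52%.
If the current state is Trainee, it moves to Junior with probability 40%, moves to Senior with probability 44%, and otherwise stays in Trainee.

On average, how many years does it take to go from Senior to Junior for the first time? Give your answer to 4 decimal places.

Let t(s) be the expected number of years to first reach Junior from state s, with t(Junior) = 0. Conditioning on the first year:
t(Senior) = 1 + 0.28·t(Senior) + 0.24·t(Trainee)
t(Trainee) = 1 + 0.44·t(Senior) + 0.16·t(Trainee)
Solving: t(Senior) = 2.1635, t(Trainee) = 2.3237.
Expected years from Senior to Junior: 2.1635.

2.1635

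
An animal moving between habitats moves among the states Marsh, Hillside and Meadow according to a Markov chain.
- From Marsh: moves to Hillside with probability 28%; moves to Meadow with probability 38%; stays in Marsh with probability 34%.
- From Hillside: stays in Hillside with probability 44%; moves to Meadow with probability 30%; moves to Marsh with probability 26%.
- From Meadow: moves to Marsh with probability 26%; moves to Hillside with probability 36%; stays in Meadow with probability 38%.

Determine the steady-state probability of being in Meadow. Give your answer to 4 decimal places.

0.3507

Let the stationary distribution be π with π = πP and π_1 + π_2 + π_3 = 1.
π_1 = 0.34·π_1 + 0.26·π_2 + 0.26·π_3
π_2 = 0.28·π_1 + 0.44·π_2 + 0.36·π_3
Solving with the normalization constraint gives π = (0.2826, 0.3667, 0.3507).
So the stationary probability of Meadow is 0.3507.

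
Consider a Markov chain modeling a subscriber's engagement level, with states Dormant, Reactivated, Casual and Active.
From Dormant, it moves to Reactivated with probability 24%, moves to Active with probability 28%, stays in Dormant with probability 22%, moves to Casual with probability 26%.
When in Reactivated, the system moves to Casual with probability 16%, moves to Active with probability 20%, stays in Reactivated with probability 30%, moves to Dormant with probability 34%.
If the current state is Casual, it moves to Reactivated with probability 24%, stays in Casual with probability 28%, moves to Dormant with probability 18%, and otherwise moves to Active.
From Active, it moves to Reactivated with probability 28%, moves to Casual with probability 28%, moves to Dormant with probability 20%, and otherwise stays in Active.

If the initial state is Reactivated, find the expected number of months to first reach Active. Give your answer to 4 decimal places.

Let t(s) be the expected number of months to first reach Active from state s, with t(Active) = 0. Conditioning on the first month:
t(Dormant) = 1 + 0.22·t(Dormant) + 0.24·t(Reactivated) + 0.26·t(Casual)
t(Reactivated) = 1 + 0.34·t(Dormant) + 0.3·t(Reactivated) + 0.16·t(Casual)
t(Casual) = 1 + 0.18·t(Dormant) + 0.24·t(Reactivated) + 0.28·t(Casual)
Solving: t(Dormant) = 3.7827, t(Reactivated) = 4.1129, t(Casual) = 3.7055.
Expected months from Reactivated to Active: 4.1129.

4.1129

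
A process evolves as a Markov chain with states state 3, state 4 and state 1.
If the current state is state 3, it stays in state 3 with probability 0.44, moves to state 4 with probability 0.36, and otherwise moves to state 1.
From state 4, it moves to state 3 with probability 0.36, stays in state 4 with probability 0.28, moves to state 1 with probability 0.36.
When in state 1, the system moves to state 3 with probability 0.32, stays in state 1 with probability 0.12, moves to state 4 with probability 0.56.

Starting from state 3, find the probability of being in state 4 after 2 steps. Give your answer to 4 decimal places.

Sum over the intermediate state after 1 step:
P = P(state 3→state 3)·P(state 3→state 4) + P(state 3→state 4)·P(state 4→state 4) + P(state 3→state 1)·P(state 1→state 4)
  = 0.44×0.36 + 0.36×0.28 + 0.2×0.56
  = 0.1584 + 0.1008 + 0.1120 = 0.3712

0.3712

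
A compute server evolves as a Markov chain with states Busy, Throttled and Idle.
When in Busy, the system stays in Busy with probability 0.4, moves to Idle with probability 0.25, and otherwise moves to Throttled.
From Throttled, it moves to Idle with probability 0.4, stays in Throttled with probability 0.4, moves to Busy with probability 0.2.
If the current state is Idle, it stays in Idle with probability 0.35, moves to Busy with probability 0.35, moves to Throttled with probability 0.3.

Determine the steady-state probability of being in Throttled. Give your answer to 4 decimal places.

Let the stationary distribution be π with π = πP and π_1 + π_2 + π_3 = 1.
π_1 = 0.4·π_1 + 0.2·π_2 + 0.35·π_3
π_2 = 0.35·π_1 + 0.4·π_2 + 0.3·π_3
Solving with the normalization constraint gives π = (0.3130, 0.3507, 0.3362).
So the stationary probability of Throttled is 0.3507.

0.3507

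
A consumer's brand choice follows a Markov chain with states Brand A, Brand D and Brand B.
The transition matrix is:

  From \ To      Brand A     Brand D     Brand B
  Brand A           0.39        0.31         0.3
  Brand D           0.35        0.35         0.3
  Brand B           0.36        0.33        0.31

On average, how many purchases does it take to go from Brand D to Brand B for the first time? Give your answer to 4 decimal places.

Let t(s) be the expected number of purchases to first reach Brand B from state s, with t(Brand B) = 0. Conditioning on the first purchase:
t(Brand A) = 1 + 0.39·t(Brand A) + 0.31·t(Brand D)
t(Brand D) = 1 + 0.35·t(Brand A) + 0.35·t(Brand D)
Solving: t(Brand A) = 3.3333, t(Brand D) = 3.3333.
Expected purchases from Brand D to Brand B: 3.3333.

3.3333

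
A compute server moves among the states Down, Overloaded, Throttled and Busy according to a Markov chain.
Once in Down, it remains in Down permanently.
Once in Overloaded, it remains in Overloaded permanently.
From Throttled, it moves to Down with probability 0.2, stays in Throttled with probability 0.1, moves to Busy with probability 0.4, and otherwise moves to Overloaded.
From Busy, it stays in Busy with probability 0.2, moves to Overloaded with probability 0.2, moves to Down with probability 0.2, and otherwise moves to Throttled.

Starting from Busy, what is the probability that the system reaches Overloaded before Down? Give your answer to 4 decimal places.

Let h(s) be the probability of absorption at Overloaded starting from transient state s. Then h(Overloaded) = 1 and h(Down) = 0. By first-step analysis:
h(Throttled) = 0.2·0 + 0.3·1 + 0.1·h(Throttled) + 0.4·h(Busy)
h(Busy) = 0.2·0 + 0.2·1 + 0.4·h(Throttled) + 0.2·h(Busy)
Solving: h(Throttled) = 0.5714, h(Busy) = 0.5357.
Starting from Busy, the probability is 0.5357.

0.5357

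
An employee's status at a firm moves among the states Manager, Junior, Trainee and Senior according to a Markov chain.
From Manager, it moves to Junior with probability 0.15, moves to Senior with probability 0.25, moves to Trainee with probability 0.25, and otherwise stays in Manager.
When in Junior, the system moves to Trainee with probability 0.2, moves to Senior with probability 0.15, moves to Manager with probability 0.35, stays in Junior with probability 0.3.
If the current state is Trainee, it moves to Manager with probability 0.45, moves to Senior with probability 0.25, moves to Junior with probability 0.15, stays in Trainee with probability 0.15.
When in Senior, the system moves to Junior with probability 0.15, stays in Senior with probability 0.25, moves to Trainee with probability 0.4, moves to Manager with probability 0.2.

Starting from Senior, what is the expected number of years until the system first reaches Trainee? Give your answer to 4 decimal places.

3.0794

Let t(s) be the expected number of years to first reach Trainee from state s, with t(Trainee) = 0. Conditioning on the first year:
t(Manager) = 1 + 0.35·t(Manager) + 0.15·t(Junior) + 0.25·t(Senior)
t(Junior) = 1 + 0.35·t(Manager) + 0.3·t(Junior) + 0.15·t(Senior)
t(Senior) = 1 + 0.2·t(Manager) + 0.15·t(Junior) + 0.25·t(Senior)
Solving: t(Manager) = 3.6228, t(Junior) = 3.8998, t(Senior) = 3.0794.
Expected years from Senior to Trainee: 3.0794.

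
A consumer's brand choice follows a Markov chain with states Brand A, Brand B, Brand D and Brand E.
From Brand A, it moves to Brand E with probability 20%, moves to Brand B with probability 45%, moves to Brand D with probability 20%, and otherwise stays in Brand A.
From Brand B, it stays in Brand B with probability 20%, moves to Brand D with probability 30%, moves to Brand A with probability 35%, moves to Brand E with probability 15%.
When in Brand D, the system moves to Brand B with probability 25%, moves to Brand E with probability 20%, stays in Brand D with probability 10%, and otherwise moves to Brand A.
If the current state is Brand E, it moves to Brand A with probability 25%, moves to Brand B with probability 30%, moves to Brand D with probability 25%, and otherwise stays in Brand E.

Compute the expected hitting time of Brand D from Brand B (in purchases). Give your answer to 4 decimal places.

3.7930

Let t(s) be the expected number of purchases to first reach Brand D from state s, with t(Brand D) = 0. Conditioning on the first purchase:
t(Brand A) = 1 + 0.15·t(Brand A) + 0.45·t(Brand B) + 0.2·t(Brand E)
t(Brand B) = 1 + 0.35·t(Brand A) + 0.2·t(Brand B) + 0.15·t(Brand E)
t(Brand E) = 1 + 0.25·t(Brand A) + 0.3·t(Brand B) + 0.2·t(Brand E)
Solving: t(Brand A) = 4.1159, t(Brand B) = 3.7930, t(Brand E) = 3.9586.
Expected purchases from Brand B to Brand D: 3.7930.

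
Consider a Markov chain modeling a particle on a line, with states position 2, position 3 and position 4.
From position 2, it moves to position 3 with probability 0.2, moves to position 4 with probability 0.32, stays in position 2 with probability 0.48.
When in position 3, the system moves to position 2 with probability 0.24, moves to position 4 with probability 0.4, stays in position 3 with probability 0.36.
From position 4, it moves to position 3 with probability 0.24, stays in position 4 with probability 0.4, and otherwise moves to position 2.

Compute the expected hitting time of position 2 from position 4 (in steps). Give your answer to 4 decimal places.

3.0556

Let t(s) be the expected number of steps to first reach position 2 from state s, with t(position 2) = 0. Conditioning on the first step:
t(position 3) = 1 + 0.36·t(position 3) + 0.4·t(position 4)
t(position 4) = 1 + 0.24·t(position 3) + 0.4·t(position 4)
Solving: t(position 3) = 3.4722, t(position 4) = 3.0556.
Expected steps from position 4 to position 2: 3.0556.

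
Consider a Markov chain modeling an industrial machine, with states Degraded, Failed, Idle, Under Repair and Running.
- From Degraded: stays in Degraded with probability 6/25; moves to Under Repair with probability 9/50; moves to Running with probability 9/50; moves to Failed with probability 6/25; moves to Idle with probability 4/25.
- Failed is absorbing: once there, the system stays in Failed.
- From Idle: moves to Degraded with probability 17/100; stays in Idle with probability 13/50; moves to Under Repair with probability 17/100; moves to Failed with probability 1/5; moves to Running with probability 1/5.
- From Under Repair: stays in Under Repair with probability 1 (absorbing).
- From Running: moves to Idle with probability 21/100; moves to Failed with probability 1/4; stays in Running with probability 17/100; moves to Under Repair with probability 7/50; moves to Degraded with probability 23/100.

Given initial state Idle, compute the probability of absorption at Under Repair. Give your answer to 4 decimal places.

Let h(s) be the probability of absorption at Under Repair starting from transient state s. Then h(Under Repair) = 1 and h(Failed) = 0. By first-step analysis:
h(Degraded) = 0.24·h(Degraded) + 0.24·0 + 0.16·h(Idle) + 0.18·1 + 0.18·h(Running)
h(Idle) = 0.17·h(Degraded) + 0.2·0 + 0.26·h(Idle) + 0.17·1 + 0.2·h(Running)
h(Running) = 0.23·h(Degraded) + 0.25·0 + 0.21·h(Idle) + 0.14·1 + 0.17·h(Running)
Solving: h(Degraded) = 0.4217, h(Idle) = 0.4334, h(Running) = 0.3952.
Starting from Idle, the probability is 0.4334.

0.4334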